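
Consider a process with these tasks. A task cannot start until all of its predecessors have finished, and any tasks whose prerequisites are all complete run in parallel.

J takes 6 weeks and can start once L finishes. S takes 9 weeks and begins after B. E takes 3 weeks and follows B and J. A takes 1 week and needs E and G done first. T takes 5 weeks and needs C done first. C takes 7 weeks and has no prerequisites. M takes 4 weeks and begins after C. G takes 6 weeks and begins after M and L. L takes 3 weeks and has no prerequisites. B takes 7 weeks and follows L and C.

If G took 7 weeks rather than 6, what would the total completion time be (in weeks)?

23

Critical path before the change: C→B→S = 7+7+9 = 23 giving 23 weeks.
G is off the critical path — its longest chain is 18 weeks, giving 5 of slack.
No other chain overtakes it, so the finish is 23 weeks.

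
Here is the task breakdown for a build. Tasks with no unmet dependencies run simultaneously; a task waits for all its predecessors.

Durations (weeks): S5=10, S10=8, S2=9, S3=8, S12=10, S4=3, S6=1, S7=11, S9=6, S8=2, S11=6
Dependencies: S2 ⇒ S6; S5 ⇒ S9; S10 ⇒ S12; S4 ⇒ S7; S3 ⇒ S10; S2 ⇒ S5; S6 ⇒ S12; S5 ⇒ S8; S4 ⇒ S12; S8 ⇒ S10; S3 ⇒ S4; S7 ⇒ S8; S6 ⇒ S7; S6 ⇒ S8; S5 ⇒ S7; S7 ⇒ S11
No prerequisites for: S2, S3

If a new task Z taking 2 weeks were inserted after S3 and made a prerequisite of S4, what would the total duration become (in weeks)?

Originally the build takes 50 weeks.
With Z inserted, S4 now waits for max(S3, Z).
New critical path: S2→S5→S7→S8→S10→S12 = 9+10+11+2+8+10 = 50 ⇒ 50 weeks.

50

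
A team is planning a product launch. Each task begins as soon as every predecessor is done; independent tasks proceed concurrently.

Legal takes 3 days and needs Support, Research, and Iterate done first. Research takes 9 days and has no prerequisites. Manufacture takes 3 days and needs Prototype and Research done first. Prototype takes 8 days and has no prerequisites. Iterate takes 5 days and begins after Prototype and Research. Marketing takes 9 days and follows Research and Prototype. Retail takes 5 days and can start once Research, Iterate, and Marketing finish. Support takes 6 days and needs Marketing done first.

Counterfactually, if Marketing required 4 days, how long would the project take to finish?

Baseline: Research→Marketing→Support→Legal = 9+9+6+3 = 27 → 27 days.
Since Marketing is critical, the -5 change carries straight to that chain (now 22 days).
The critical path is still Research→Marketing→Support→Legal; finish is now 22 days.

22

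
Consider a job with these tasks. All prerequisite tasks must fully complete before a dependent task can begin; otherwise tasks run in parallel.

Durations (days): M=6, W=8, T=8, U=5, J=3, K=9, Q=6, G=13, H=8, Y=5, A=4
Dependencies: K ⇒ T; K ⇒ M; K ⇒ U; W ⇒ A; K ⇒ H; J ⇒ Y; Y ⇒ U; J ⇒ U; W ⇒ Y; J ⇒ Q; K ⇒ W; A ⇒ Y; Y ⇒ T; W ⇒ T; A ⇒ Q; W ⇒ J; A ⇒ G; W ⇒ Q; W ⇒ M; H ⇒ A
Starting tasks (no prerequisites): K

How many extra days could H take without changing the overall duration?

The longest chain is K→W→A→G = 9+8+4+13 = 34; overall finish 34 days.
H finishes as early as 17 and must finish by 17.
Float = 34 − 34 = 0.

0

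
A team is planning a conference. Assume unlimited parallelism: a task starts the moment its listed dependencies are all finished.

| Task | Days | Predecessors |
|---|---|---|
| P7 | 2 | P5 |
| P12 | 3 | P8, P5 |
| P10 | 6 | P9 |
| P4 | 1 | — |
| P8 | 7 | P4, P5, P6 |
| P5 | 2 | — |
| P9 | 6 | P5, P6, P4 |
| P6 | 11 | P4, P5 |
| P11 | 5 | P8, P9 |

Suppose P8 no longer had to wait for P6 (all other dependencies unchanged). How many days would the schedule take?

Before: longest chain P5→P6→P8→P11 = 2+11+7+5 = 25, finish 25.
Without P6→P8, P8's earliest start moves from 13 to 2.
The longest chain is now P5→P6→P9→P10 = 2+11+6+6 = 25, so the schedule takes 25 days.

25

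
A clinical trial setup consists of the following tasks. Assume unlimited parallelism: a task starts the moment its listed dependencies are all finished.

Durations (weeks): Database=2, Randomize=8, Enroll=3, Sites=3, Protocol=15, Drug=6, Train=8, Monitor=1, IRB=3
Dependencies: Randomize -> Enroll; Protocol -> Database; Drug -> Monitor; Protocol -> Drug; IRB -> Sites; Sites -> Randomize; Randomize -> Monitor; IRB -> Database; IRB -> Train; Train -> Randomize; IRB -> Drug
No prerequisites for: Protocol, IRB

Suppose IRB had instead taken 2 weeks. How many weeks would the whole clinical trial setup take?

22

Baseline: IRB→Train→Randomize→Enroll = 3+8+8+3 = 22 → 22 weeks.
IRB is on the critical path; changing it to 2 makes that path 21 weeks.
The binding chain switches to Protocol→Drug→Monitor = 15+6+1 = 22; finish 22 weeks.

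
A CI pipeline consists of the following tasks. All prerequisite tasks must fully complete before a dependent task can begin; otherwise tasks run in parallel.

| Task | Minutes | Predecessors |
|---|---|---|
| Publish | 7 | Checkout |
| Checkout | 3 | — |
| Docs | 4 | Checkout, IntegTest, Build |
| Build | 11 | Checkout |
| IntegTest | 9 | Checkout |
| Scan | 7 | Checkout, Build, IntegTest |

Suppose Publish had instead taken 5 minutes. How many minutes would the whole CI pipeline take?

The binding path is Checkout→Build→Scan = 3+11+7 = 21; finish at 21 minutes.
Publish has 11 minutes of float (longest path through it is 10).
No other chain overtakes it, so the finish is 21 minutes.

21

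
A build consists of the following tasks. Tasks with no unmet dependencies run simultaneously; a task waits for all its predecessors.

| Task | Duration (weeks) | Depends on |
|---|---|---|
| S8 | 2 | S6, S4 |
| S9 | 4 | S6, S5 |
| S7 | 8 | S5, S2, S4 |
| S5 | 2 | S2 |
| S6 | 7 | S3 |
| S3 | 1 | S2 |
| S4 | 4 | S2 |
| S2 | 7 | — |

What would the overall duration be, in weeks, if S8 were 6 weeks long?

21

As given, the longest chain is S2→S3→S6→S9 = 7+1+7+4 = 19, so the finish is 19 weeks.
S8 is off the critical path — its longest chain is 17 weeks, giving 2 of slack.
Now S2→S3→S6→S8 = 7+1+7+6 = 21 is longest, so the finish becomes 21 weeks.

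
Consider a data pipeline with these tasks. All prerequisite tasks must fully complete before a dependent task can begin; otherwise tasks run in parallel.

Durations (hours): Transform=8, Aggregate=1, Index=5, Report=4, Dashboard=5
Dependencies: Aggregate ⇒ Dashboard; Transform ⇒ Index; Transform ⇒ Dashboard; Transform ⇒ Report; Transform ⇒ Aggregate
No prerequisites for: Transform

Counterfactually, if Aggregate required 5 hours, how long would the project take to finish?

18

As given, the longest chain is Transform→Aggregate→Dashboard = 8+1+5 = 14, so the finish is 14 hours.
Aggregate lies on that path, so at 5 hours the path becomes 18 hours.
That remains the longest chain; total 18 hours.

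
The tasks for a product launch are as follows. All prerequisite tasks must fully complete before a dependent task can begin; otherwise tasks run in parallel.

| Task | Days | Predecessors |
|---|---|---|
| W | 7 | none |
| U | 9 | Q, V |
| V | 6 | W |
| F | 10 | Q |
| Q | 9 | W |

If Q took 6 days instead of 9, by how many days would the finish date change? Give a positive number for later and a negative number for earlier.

As given, the longest chain is W→Q→F = 7+9+10 = 26, so the finish is 26 days.
Q lies on that path, so at 6 days the path becomes 23 days.
The critical path is still W→Q→F; finish is now 23 days.
Change in finish: 23 − 26 = -3 days.

-3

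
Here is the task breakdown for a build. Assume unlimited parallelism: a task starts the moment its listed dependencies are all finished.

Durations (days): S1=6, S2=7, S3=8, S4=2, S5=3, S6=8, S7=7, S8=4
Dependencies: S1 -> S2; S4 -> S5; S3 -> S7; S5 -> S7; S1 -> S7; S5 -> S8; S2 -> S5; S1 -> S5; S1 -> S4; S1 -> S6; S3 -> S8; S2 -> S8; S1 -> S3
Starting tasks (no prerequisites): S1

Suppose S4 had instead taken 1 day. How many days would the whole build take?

The binding path is S1→S2→S5→S7 = 6+7+3+7 = 23; finish at 23 days.
The longest path through S4 is only 18 days, so S4 has float 5.
That remains the longest chain; total 23 days.

23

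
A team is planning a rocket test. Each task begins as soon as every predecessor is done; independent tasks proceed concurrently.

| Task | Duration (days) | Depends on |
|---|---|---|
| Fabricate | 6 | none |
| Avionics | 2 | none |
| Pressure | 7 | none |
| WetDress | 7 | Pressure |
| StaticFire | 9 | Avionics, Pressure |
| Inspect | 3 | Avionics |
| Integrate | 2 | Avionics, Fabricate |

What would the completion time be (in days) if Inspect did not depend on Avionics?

Before: longest chain Pressure→StaticFire = 7+9 = 16, finish 16.
Without Avionics→Inspect, Inspect's earliest start moves from 2 to 0.
After: Pressure→StaticFire = 7+9 = 16 → 16 days.

16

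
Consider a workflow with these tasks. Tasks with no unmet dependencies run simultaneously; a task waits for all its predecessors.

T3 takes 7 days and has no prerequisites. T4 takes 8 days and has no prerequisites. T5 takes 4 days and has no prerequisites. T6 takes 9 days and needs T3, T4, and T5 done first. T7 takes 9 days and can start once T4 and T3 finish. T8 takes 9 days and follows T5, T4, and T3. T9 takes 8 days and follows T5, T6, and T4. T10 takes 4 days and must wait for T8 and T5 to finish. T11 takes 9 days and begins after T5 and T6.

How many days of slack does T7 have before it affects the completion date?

T4→T6→T11 = 8+9+9 = 26 sets the makespan at 26 days.
Longest path through T7: 17 days (earliest finish 17, latest finish 26).
So T7 can slip 26 − 17 = 9 days.

9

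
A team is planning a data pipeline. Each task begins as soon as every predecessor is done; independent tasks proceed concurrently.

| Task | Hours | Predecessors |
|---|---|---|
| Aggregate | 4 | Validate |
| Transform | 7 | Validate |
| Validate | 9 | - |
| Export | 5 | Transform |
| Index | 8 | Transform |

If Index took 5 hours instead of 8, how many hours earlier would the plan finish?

Critical path before the change: Validate→Transform→Index = 9+7+8 = 24 giving 24 hours.
Index lies on that path, so at 5 hours the path becomes 21 hours.
The binding chain switches to Validate→Transform→Export = 9+7+5 = 21; finish 21 hours.
Change in finish: 21 − 24 = -3 hours.

3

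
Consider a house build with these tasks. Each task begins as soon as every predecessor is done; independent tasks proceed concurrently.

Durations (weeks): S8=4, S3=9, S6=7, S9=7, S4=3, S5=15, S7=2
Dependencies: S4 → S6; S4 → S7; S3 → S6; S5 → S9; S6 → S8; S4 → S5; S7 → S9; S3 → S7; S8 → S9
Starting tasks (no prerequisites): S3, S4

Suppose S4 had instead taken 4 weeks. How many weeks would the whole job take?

27

Baseline: S3→S6→S8→S9 = 9+7+4+7 = 27 → 27 weeks.
S4 is off the critical path — its longest chain is 25 weeks, giving 2 of slack.
The critical path is still S3→S6→S8→S9; finish is now 27 weeks.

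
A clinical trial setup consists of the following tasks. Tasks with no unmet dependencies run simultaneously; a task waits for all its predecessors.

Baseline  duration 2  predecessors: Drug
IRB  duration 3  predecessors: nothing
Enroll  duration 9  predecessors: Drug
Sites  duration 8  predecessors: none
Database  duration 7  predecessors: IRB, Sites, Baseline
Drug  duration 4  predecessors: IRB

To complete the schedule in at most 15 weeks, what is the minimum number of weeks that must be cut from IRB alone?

1

Current finish: 16 weeks; target: 15.
IRB is on every critical path, so each week cut from IRB cuts the finish by one (this holds down to a finish of 15).
Need 16 − 15 = 1 week off IRB → IRB becomes 2 weeks, finish becomes 15.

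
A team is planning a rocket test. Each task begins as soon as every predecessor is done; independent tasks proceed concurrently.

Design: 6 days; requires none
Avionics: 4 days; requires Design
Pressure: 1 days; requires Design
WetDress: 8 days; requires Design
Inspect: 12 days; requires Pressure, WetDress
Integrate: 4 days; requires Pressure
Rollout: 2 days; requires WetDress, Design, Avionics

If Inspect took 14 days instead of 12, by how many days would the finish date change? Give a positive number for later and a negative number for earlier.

As given, the longest chain is Design→WetDress→Inspect = 6+8+12 = 26, so the finish is 26 days.
Inspect is on the critical path; changing it to 14 makes that path 28 days.
That remains the longest chain; total 28 days.
Change in finish: 28 − 26 = +2 days.

2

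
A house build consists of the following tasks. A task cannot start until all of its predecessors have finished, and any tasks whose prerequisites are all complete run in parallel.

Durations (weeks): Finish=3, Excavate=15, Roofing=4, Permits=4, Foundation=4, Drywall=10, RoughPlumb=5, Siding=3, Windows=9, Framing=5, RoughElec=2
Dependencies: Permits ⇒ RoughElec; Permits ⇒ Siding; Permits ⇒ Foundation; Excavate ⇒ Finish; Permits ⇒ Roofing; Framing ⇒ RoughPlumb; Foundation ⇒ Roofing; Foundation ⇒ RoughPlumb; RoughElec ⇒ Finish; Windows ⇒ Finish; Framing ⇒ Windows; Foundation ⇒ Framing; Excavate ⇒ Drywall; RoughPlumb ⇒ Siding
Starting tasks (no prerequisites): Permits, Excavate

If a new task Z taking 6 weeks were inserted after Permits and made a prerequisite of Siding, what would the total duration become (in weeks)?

25

Originally the house build takes 25 weeks.
With Z inserted, Siding now waits for max(Permits, RoughPlumb, Z).
New critical path: Permits→Foundation→Framing→Windows→Finish = 4+4+5+9+3 = 25 ⇒ 25 weeks.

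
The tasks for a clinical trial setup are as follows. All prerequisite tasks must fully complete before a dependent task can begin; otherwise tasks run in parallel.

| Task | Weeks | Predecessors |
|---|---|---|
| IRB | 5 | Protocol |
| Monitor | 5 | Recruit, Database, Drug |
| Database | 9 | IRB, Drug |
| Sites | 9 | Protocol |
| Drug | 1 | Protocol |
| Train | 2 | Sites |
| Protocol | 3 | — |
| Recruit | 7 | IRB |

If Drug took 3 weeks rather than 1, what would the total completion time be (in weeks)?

The binding path is Protocol→IRB→Database→Monitor = 3+5+9+5 = 22; finish at 22 weeks.
The longest path through Drug is only 18 weeks, so Drug has float 4.
The critical path is still Protocol→IRB→Database→Monitor; finish is now 22 weeks.

22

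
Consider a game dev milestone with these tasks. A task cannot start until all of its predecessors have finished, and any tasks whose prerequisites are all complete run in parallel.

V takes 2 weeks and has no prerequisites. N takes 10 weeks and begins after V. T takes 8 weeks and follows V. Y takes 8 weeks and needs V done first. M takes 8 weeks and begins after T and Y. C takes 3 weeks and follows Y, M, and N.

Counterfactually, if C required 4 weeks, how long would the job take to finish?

22

Actual critical path: V→T→M→C = 2+8+8+3 = 21 ⇒ 21 weeks.
Since C is critical, the +1 change carries straight to that chain (now 22 weeks).
That remains the longest chain; total 22 weeks.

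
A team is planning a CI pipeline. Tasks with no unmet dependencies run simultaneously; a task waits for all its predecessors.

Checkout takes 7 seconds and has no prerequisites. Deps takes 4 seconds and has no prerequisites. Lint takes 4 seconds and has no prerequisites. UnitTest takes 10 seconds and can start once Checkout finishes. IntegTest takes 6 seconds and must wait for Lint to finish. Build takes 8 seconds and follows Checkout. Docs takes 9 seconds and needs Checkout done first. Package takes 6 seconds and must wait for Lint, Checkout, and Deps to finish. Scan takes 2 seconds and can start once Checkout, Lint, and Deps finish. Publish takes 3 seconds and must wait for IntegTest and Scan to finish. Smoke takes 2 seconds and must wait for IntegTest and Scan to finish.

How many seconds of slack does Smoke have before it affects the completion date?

5

Checkout→UnitTest = 7+10 = 17 sets the makespan at 17 seconds.
Longest path through Smoke: 12 seconds (earliest finish 12, latest finish 17).
Float = 17 − 12 = 5.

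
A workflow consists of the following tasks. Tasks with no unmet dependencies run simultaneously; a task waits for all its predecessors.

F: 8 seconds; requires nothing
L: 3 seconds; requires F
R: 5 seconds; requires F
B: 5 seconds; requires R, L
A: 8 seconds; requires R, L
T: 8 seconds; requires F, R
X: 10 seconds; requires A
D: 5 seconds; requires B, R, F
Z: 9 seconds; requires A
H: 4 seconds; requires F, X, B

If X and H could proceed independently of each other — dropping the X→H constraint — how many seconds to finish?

With the dependency in place, F→R→A→X→H = 8+5+8+10+4 = 35 sets the finish at 35 seconds.
Without X→H, H's earliest start moves from 31 to 18.
New critical path: F→R→A→X = 8+5+8+10 = 31 ⇒ 31 seconds.

31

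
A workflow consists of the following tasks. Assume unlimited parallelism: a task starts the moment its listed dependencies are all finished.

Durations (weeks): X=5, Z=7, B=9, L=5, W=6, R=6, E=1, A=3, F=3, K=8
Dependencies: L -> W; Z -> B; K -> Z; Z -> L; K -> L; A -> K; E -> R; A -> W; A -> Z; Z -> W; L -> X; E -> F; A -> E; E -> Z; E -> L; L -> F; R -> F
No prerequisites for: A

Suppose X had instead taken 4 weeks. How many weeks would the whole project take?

Actual critical path: A→K→Z→L→W = 3+8+7+5+6 = 29 ⇒ 29 weeks.
The longest path through X is only 28 weeks, so X has float 1.
That remains the longest chain; total 29 weeks.

29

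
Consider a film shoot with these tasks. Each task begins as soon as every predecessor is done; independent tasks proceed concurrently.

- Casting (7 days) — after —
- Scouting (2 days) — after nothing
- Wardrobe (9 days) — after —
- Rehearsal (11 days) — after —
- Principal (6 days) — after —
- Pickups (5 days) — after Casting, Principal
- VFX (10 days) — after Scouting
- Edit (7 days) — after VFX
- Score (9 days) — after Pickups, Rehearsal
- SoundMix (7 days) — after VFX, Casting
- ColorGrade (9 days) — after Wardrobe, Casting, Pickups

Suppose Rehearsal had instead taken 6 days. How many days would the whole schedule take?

21

Critical path before the change: Casting→Pickups→Score = 7+5+9 = 21 giving 21 days.
The longest path through Rehearsal is only 20 days, so Rehearsal has float 1.
The critical path is still Casting→Pickups→Score; finish is now 21 days.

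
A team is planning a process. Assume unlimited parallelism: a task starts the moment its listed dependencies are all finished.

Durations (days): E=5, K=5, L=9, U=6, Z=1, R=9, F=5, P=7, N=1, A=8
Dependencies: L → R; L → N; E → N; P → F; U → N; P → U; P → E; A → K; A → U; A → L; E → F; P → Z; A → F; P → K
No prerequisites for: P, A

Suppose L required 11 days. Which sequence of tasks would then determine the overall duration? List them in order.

Baseline: A→L→R = 8+9+9 = 26 → 26 days.
Since L is critical, the +2 change carries straight to that chain (now 28 days).
The critical path is still A→L→R; finish is now 28 days.

A, L, R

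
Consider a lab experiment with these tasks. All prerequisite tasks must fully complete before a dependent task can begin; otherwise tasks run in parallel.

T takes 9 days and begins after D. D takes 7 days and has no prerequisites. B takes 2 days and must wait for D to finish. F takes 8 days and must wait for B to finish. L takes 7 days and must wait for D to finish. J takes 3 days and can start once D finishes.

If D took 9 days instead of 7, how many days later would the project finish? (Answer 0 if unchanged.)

2

Critical path before the change: D→B→F = 7+2+8 = 17 giving 17 days.
D is on the critical path; changing it to 9 makes that path 19 days.
No other chain overtakes it, so the finish is 19 days.
Change in finish: 19 − 17 = +2 days.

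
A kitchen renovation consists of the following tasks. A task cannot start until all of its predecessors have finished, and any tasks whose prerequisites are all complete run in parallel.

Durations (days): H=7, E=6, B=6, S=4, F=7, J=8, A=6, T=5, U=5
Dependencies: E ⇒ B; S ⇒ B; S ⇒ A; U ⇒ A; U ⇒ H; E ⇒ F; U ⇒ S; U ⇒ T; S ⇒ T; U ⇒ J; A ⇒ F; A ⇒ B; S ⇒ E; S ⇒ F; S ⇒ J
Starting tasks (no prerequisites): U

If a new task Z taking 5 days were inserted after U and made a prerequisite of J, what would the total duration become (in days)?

22

Originally the project takes 22 days.
With Z inserted, J now waits for max(U, S, Z).
New critical path: U→S→A→F = 5+4+6+7 = 22 ⇒ 22 days.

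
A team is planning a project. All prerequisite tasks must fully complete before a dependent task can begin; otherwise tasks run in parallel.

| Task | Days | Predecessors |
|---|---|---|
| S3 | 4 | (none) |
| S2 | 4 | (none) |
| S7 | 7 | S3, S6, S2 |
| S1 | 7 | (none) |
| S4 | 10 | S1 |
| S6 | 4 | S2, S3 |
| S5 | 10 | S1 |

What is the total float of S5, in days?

S1→S4 = 7+10 = 17 sets the makespan at 17 days.
S5 finishes as early as 17 and must finish by 17.
So S5 can slip 17 − 17 = 0 days.

0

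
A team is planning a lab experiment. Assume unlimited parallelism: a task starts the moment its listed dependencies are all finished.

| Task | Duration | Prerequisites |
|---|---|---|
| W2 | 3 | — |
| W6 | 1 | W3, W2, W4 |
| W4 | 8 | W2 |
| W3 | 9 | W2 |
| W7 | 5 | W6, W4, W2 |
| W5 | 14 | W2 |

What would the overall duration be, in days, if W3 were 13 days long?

Baseline: W2→W3→W6→W7 = 3+9+1+5 = 18 → 18 days.
W3 is on the critical path; changing it to 13 makes that path 22 days.
The critical path is still W2→W3→W6→W7; finish is now 22 days.

22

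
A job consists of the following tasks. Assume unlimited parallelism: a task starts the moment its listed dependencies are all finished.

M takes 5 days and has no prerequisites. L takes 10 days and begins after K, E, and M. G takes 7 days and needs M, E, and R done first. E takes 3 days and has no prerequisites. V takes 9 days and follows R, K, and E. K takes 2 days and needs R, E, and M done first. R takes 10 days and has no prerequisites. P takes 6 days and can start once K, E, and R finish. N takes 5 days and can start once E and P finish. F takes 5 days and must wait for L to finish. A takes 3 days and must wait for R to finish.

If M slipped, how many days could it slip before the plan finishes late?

Critical path: R→K→L→F = 10+2+10+5 = 27, so the finish is 27 days.
The longest chain containing M totals 22 days.
Float = 27 − 22 = 5.

5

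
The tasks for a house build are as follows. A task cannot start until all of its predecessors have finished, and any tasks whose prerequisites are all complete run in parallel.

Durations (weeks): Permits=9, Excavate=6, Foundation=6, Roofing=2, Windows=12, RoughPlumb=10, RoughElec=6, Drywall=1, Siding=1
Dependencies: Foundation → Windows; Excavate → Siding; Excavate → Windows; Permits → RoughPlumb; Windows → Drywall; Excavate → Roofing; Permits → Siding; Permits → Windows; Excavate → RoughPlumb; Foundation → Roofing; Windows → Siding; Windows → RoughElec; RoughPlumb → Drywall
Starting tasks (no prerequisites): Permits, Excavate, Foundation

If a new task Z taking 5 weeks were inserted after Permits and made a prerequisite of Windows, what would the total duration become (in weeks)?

32

Originally the schedule takes 27 weeks.
With Z inserted, Windows now waits for max(Permits, Foundation, Excavate, Z).
New critical path: Permits→Z→Windows→RoughElec = 9+5+12+6 = 32 ⇒ 32 weeks.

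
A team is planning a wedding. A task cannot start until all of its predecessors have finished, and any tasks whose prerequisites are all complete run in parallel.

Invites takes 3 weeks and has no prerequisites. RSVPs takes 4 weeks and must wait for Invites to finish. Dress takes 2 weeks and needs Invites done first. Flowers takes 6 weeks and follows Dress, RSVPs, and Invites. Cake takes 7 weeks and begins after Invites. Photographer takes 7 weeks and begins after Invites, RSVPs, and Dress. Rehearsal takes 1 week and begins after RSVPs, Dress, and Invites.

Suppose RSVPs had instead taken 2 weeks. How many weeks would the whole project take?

Baseline: Invites→RSVPs→Photographer = 3+4+7 = 14 → 14 weeks.
Since RSVPs is critical, the -2 change carries straight to that chain (now 12 weeks).
No other chain overtakes it, so the finish is 12 weeks.

12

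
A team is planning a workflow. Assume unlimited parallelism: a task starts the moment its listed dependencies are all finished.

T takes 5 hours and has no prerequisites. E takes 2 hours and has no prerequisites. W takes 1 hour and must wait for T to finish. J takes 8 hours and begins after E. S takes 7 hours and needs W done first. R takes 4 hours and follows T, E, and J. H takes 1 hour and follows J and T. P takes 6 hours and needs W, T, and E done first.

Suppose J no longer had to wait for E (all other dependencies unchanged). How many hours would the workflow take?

With the dependency in place, E→J→R = 2+8+4 = 14 sets the finish at 14 hours.
Without E→J, J's earliest start moves from 2 to 0.
New critical path: T→W→S = 5+1+7 = 13 ⇒ 13 hours.

13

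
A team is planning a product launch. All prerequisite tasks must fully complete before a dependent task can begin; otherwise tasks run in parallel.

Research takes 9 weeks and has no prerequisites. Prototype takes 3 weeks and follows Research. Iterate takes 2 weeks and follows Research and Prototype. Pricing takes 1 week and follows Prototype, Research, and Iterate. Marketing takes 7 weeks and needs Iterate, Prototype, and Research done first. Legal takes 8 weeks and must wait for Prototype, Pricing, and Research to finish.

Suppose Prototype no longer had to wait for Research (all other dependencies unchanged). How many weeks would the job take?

20

With the dependency in place, Research→Prototype→Iterate→Pricing→Legal = 9+3+2+1+8 = 23 sets the finish at 23 weeks.
Without Research→Prototype, Prototype's earliest start moves from 9 to 0.
After: Research→Iterate→Pricing→Legal = 9+2+1+8 = 20 → 20 weeks.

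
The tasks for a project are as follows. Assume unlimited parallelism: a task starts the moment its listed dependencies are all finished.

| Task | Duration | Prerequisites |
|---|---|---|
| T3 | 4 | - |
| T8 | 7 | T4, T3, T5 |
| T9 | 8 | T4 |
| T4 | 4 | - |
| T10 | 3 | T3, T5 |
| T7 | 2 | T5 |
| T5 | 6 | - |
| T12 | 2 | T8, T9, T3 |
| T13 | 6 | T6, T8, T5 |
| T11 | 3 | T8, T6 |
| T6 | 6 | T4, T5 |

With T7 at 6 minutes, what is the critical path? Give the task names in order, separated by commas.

Baseline: T5→T8→T13 = 6+7+6 = 19 → 19 minutes.
The longest path through T7 is only 8 minutes, so T7 has float 11.
The critical path is still T5→T8→T13; finish is now 19 minutes.

T5, T8, T13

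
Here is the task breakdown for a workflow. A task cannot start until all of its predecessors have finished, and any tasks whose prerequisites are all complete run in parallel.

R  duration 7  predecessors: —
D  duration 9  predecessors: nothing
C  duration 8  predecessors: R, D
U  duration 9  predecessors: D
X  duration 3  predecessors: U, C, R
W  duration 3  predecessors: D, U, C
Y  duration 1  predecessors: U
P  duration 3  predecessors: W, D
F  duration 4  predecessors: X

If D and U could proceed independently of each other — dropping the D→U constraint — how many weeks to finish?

Original critical path: D→U→X→F = 9+9+3+4 = 25 ⇒ 25 weeks.
Without D→U, U's earliest start moves from 9 to 0.
After: D→C→X→F = 9+8+3+4 = 24 → 24 weeks.

24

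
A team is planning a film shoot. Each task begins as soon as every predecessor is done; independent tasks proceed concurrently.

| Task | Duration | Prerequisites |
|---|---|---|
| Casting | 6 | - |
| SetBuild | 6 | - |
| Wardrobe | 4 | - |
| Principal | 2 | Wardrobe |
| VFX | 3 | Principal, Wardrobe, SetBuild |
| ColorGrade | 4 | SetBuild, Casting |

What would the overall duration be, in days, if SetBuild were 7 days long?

11

Baseline: SetBuild→ColorGrade = 6+4 = 10 → 10 days.
Since SetBuild is critical, the +1 change carries straight to that chain (now 11 days).
The critical path is still SetBuild→ColorGrade; finish is now 11 days.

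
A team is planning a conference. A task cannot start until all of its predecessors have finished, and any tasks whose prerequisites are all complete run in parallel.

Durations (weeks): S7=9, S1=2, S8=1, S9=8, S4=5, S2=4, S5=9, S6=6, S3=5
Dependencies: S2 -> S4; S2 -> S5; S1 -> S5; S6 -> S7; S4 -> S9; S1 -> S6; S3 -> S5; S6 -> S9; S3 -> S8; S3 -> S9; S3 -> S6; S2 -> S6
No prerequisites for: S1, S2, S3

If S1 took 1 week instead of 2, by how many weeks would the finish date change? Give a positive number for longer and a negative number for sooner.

0

Baseline: S3→S6→S7 = 5+6+9 = 20 → 20 weeks.
S1 is off the critical path — its longest chain is 17 weeks, giving 3 of slack.
That remains the longest chain; total 20 weeks.
Change in finish: 20 − 20 = +0 weeks.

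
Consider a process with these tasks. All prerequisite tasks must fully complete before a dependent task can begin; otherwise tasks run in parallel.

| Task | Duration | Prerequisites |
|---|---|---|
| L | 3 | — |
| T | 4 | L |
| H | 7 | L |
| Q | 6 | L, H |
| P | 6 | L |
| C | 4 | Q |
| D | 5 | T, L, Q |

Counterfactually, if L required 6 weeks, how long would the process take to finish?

The binding path is L→H→Q→D = 3+7+6+5 = 21; finish at 21 weeks.
L lies on that path, so at 6 weeks the path becomes 24 weeks.
The critical path is still L→H→Q→D; finish is now 24 weeks.

24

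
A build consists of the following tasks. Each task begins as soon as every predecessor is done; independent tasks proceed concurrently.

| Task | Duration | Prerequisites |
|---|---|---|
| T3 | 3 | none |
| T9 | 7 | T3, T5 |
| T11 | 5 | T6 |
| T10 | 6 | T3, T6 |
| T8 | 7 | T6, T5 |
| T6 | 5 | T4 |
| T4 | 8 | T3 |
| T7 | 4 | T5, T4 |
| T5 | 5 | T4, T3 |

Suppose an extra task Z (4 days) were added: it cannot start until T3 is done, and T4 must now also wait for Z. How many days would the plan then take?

Originally the plan takes 23 days.
With Z inserted, T4 now waits for max(T3, Z).
New critical path: T3→Z→T4→T5→T8 = 3+4+8+5+7 = 27 ⇒ 27 days.

27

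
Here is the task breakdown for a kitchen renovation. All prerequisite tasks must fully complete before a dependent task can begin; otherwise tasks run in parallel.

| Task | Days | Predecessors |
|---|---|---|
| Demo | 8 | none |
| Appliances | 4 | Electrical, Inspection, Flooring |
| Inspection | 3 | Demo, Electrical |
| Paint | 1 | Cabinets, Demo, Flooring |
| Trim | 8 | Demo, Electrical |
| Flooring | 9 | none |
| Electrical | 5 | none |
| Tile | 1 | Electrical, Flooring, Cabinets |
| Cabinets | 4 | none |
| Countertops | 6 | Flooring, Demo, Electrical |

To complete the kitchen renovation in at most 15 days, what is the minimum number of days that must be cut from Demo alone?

1

Current finish: 16 days; target: 15.
Demo is on every critical path, so each day cut from Demo cuts the finish by one (this holds down to a finish of 15).
Need 16 − 15 = 1 day off Demo → Demo becomes 7 days, finish becomes 15.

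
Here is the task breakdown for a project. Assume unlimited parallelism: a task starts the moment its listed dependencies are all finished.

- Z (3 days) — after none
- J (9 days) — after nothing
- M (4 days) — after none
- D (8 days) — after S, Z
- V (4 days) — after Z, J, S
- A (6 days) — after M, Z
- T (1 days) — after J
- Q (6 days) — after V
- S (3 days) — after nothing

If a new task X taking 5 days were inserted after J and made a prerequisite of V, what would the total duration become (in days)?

Originally the job takes 19 days.
With X inserted, V now waits for max(Z, J, S, X).
New critical path: J→X→V→Q = 9+5+4+6 = 24 ⇒ 24 days.

24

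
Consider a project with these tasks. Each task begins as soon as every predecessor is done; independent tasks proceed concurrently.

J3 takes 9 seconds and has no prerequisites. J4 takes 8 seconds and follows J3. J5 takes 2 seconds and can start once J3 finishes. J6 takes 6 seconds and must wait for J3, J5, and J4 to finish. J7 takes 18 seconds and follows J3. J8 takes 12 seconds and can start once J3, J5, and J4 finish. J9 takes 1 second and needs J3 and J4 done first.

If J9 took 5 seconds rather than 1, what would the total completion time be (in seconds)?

Critical path before the change: J3→J4→J8 = 9+8+12 = 29 giving 29 seconds.
J9 is off the critical path — its longest chain is 18 seconds, giving 11 of slack.
The critical path is still J3→J4→J8; finish is now 29 seconds.

29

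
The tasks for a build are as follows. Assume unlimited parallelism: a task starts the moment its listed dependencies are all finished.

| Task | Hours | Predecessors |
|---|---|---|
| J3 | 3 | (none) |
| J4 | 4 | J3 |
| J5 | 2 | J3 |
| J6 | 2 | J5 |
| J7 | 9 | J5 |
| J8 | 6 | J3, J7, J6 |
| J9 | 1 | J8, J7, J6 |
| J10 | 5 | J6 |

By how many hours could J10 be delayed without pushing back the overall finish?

J3→J5→J7→J8→J9 = 3+2+9+6+1 = 21 sets the makespan at 21 hours.
J10 finishes as early as 12 and must finish by 21.
Slack of J10 = 16 − 7 = 9 hours.

9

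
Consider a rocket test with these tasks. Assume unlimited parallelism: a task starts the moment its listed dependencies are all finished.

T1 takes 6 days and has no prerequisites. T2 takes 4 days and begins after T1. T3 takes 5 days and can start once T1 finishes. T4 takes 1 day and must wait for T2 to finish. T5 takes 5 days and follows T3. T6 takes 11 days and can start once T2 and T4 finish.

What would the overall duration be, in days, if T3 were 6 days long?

Critical path before the change: T1→T2→T4→T6 = 6+4+1+11 = 22 giving 22 days.
The longest path through T3 is only 16 days, so T3 has float 6.
The critical path is still T1→T2→T4→T6; finish is now 22 days.

22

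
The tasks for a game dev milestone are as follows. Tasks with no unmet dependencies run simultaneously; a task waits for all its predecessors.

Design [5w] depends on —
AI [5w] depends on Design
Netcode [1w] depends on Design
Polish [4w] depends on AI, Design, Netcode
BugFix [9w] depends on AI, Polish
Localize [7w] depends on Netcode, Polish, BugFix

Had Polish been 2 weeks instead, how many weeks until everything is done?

28

The binding path is Design→AI→Polish→BugFix→Localize = 5+5+4+9+7 = 30; finish at 30 weeks.
Polish is on the critical path; changing it to 2 makes that path 28 weeks.
That remains the longest chain; total 28 weeks.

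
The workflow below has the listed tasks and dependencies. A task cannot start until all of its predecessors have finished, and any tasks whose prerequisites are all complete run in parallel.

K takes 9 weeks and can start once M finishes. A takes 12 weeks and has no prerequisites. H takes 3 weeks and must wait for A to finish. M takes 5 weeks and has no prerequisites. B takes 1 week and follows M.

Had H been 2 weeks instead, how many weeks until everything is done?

Actual critical path: A→H = 12+3 = 15 ⇒ 15 weeks.
H is on the critical path; changing it to 2 makes that path 14 weeks.
No other chain overtakes it, so the finish is 14 weeks.

14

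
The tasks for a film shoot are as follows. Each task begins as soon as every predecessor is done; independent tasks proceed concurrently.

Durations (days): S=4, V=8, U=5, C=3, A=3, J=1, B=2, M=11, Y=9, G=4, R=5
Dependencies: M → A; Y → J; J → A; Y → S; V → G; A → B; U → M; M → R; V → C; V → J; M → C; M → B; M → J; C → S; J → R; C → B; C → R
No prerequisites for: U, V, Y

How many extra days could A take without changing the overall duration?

2

U→M→C→R = 5+11+3+5 = 24 sets the makespan at 24 days.
The longest chain containing A totals 22 days.
Slack of A = 19 − 17 = 2 days.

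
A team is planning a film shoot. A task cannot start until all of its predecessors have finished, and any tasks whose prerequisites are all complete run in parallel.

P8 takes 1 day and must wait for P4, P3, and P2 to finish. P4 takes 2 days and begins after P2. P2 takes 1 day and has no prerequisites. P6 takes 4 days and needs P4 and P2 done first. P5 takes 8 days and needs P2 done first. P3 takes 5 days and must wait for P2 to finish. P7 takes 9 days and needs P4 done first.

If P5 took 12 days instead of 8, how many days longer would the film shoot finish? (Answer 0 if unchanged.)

1

Baseline: P2→P4→P7 = 1+2+9 = 12 → 12 days.
The longest path through P5 is only 9 days, so P5 has float 3.
The binding chain switches to P2→P5 = 1+12 = 13; finish 13 days.
Change in finish: 13 − 12 = +1 days.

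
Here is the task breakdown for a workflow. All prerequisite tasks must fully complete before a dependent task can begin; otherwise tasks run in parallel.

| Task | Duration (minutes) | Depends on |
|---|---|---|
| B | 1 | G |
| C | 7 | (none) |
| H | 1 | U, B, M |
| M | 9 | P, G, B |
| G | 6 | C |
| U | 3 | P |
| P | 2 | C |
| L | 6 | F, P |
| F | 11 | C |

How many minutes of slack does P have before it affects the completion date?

5

The longest chain is C→F→L = 7+11+6 = 24; overall finish 24 minutes.
The longest chain containing P totals 19 minutes.
So P can slip 14 − 9 = 5 minutes.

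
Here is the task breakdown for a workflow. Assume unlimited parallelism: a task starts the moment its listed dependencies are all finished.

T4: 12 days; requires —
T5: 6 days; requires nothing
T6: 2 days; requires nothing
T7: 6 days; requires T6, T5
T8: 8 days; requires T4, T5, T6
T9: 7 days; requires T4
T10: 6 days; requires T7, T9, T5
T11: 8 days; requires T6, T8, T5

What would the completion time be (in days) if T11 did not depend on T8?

25

Original critical path: T4→T8→T11 = 12+8+8 = 28 ⇒ 28 days.
Without T8→T11, T11's earliest start moves from 20 to 6.
New critical path: T4→T9→T10 = 12+7+6 = 25 ⇒ 25 days.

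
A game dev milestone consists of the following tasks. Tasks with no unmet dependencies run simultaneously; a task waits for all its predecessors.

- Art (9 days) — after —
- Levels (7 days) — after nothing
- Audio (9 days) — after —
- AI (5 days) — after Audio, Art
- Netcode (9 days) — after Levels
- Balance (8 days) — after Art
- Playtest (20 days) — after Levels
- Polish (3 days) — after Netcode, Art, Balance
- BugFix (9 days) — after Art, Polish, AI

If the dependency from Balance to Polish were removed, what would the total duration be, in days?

Before: longest chain Art→Balance→Polish→BugFix = 9+8+3+9 = 29, finish 29.
Without Balance→Polish, Polish's earliest start moves from 17 to 16.
The longest chain is now Levels→Netcode→Polish→BugFix = 7+9+3+9 = 28, so the plan takes 28 days.

28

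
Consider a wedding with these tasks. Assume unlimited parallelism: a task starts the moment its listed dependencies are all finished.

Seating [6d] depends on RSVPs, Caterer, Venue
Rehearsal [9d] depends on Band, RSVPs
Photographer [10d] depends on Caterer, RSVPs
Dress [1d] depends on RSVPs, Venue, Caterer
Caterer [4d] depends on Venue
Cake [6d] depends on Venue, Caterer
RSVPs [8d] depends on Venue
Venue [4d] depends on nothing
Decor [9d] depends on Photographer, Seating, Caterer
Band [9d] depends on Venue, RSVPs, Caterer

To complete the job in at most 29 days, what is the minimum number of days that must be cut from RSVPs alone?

2

Current finish: 31 days; target: 29.
RSVPs is on every critical path, so each day cut from RSVPs cuts the finish by one (this holds down to a finish of 27).
Need 31 − 29 = 2 days off RSVPs → RSVPs becomes 6 days, finish becomes 29.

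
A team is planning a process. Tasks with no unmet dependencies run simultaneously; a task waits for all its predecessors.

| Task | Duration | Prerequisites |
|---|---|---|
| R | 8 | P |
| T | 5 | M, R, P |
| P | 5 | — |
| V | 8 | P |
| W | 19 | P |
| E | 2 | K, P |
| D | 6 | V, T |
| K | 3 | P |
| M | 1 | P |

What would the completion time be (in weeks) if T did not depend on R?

Original critical path: P→R→T→D = 5+8+5+6 = 24 ⇒ 24 weeks.
Without R→T, T's earliest start moves from 13 to 6.
After: P→W = 5+19 = 24 → 24 weeks.

24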